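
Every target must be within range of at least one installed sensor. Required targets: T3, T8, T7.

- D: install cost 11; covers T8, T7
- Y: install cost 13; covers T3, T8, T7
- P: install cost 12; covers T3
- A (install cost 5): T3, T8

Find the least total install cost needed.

13

This is a weighted set-cover instance.
The greedy cost-per-new-target heuristic would pick A and D for 16, but a cheaper cover exists.
Y alone covers T3, T8, T7 — every target.
Total install cost: 13.
No cover costs less than 13.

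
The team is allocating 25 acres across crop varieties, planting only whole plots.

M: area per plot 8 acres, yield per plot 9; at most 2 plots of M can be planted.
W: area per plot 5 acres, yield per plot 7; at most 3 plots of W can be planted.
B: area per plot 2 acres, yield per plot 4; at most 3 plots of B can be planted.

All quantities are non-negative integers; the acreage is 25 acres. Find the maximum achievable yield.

1×M, 3×W, and 1×B: area 25 ≤ 25, yield 1·9 + 3·7 + 1·4 = 34.
1×M, 2×W, and 3×B: area 24 ≤ 25, yield 1·9 + 2·7 + 3·4 = 35.
Best is 35.

35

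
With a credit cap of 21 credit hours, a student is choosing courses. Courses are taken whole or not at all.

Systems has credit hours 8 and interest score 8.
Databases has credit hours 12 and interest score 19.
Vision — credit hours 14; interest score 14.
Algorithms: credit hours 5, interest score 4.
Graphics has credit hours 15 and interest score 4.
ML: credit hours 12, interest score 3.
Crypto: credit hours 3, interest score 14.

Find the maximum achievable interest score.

Databases + Crypto: credit hours 12 + 3 = 15 ≤ 21, interest score 19 + 14 = 33.
Databases + Algorithms + Crypto: credit hours 12 + 5 + 3 = 20 ≤ 21, interest score 19 + 4 + 14 = 37.
Vision + Crypto: credit hours 14 + 3 = 17 ≤ 21, interest score 14 + 14 = 28.
Best is Databases, Algorithms, and Crypto with total interest score 37.

37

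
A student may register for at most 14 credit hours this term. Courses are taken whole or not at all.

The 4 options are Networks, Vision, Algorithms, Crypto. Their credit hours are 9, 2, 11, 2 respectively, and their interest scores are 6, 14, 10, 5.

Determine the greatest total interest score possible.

25

Take Networks, Vision, and Crypto: credit hours 9 + 2 + 2 = 13 ≤ 14, interest score 6 + 14 + 5 = 25.
No other feasible combination does better.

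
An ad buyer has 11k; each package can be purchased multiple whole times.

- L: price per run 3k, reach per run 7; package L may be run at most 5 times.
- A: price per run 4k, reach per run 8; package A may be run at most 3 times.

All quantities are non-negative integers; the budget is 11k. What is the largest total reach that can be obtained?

L has the best ratio (7/3); taking only L gives at most 3×7 = 21 (stopped by the price limit).
Mixing does better — 1×L and 2×A: price 11 ≤ 11, reach 1·7 + 2·8 = 23.

23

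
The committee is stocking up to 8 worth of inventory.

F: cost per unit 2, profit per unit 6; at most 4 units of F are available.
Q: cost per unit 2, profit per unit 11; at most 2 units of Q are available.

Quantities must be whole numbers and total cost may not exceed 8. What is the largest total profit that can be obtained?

2×F and 2×Q: cost 8 ≤ 8, profit 2·6 + 2·11 = 34.
3×F and 1×Q: cost 8 ≤ 8, profit 3·6 + 1·11 = 29.
Best is 34.

34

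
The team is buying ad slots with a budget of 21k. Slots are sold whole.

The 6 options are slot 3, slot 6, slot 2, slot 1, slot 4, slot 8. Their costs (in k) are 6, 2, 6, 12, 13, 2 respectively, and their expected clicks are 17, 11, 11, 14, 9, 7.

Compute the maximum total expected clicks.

Allowing fractional choices, the relaxed optimum would be about 51.8, but ad slots are indivisible.
slot 3 + slot 6 + slot 1: cost 6 + 2 + 12 = 20 ≤ 21, expected clicks 17 + 11 + 14 = 42.
slot 3 + slot 6 + slot 2 + slot 8: cost 6 + 2 + 6 + 2 = 16 ≤ 21, expected clicks 17 + 11 + 11 + 7 = 46.
Best is slot 3, slot 6, slot 2, and slot 8 with total expected clicks 46.

46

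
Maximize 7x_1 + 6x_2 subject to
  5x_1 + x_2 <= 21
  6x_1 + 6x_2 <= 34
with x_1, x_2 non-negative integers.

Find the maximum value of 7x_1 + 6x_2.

34

(x_1,x_2)=(4,1): 5·4+1·1=21≤21, 6·4+6·1=30≤34, objective 34.
(x_1,x_2)=(3,2): 5·3+1·2=17≤21, 6·3+6·2=30≤34, objective 33.
(x_1,x_2)=(4,0): 5·4+1·0=20≤21, 6·4+6·0=24≤34, objective 28.
The best lattice point is (4,1), giving 34.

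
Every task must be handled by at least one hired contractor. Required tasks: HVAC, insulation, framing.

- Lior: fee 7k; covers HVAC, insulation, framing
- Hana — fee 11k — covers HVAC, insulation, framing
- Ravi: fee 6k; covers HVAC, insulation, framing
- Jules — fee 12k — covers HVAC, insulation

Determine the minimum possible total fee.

This is an integer covering problem.
Ravi alone covers HVAC, insulation, framing — every task.
Total fee: 6.
No cover costs less than 6.

6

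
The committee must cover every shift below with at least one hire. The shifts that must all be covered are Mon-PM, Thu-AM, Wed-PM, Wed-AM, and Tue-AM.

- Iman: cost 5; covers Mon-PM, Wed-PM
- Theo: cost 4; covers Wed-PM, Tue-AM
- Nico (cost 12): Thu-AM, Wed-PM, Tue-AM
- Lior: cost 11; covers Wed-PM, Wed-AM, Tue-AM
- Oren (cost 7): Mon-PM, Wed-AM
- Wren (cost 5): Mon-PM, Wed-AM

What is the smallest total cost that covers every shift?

This is an integer covering problem.
The greedy cost-per-new-shift heuristic would pick Theo, Wren, and Nico for 21, but a cheaper cover exists.
Choose Nico and Wren: together they cover Mon-PM, Thu-AM, Wed-PM, Wed-AM, Tue-AM — every shift.
Total cost: 12 + 5 = 17.
No cover costs less than 17.

17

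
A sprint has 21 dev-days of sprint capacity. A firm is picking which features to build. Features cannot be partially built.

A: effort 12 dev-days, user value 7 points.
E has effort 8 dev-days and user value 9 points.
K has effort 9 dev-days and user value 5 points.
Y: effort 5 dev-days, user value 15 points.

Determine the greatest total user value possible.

This is an integer program with binary decision variables.
E + Y: effort 8 + 5 = 13 ≤ 21, user value 9 + 15 = 24.
A + Y: effort 12 + 5 = 17 ≤ 21, user value 7 + 15 = 22.
K + Y: effort 9 + 5 = 14 ≤ 21, user value 5 + 15 = 20.
Best is E and Y with total user value 24.

24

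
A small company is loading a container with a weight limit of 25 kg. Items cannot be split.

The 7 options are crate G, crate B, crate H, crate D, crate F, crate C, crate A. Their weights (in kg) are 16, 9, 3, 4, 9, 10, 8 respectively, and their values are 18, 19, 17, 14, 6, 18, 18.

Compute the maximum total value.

68

This is an integer program with binary decision variables.
Allowing fractional choices, the relaxed optimum would be about 69.8, but items are indivisible.
crate B + crate H + crate D + crate A: weight 9 + 3 + 4 + 8 = 24 ≤ 25, value 19 + 17 + 14 + 18 = 68.
crate H + crate D + crate C + crate A: weight 3 + 4 + 10 + 8 = 25 ≤ 25, value 17 + 14 + 18 + 18 = 67.
Best is crate B, crate H, crate D, and crate A with total value 68.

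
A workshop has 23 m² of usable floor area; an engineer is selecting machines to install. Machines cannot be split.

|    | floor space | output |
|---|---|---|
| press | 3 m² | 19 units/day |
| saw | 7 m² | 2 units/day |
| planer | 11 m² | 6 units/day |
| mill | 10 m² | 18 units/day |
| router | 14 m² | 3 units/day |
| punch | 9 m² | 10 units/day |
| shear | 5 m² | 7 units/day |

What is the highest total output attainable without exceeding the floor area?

47

Take press, mill, and punch: floor space 3 + 10 + 9 = 22 ≤ 23, output 19 + 18 + 10 = 47.
No other feasible combination does better.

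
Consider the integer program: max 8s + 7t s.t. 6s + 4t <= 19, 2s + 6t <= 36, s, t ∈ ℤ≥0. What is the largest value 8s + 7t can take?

29

The continuous relaxation peaks at (0, 4.75) with value 33.25; rounding to a feasible lattice point costs some objective.
(s,t)=(1,3): 6·1+4·3=18≤19, 2·1+6·3=20≤36, objective 29.
(s,t)=(0,4): 6·0+4·4=16≤19, 2·0+6·4=24≤36, objective 28.
The best lattice point is (1,3), giving 29.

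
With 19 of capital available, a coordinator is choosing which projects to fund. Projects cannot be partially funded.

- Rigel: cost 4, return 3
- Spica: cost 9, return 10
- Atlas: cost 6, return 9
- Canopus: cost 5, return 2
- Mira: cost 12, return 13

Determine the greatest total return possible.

22

Allowing fractional choices, the relaxed optimum would be about 23.3, but projects are indivisible.
Rigel + Spica + Atlas: cost 4 + 9 + 6 = 19 ≤ 19, return 3 + 10 + 9 = 22.
Spica + Atlas: cost 9 + 6 = 15 ≤ 19, return 10 + 9 = 19.
Atlas + Mira: cost 6 + 12 = 18 ≤ 19, return 9 + 13 = 22.
The maximum return is 22; one optimal choice is Atlas and Mira.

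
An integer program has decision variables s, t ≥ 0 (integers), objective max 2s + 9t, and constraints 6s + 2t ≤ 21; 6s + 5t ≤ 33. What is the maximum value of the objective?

(s,t)=(0,6): 6·0+2·6=12≤21, 6·0+5·6=30≤33, objective 54.
(s,t)=(1,5): 6·1+2·5=16≤21, 6·1+5·5=31≤33, objective 47.
Maximum is 54 at (s,t)=(0,6).

54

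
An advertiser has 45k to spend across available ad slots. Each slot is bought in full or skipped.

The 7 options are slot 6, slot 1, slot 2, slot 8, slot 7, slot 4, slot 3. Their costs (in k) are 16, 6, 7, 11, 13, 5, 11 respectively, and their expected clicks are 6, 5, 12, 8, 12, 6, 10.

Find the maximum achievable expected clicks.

45

Allowing fractional choices, the relaxed optimum would be about 47.2, but ad slots are indivisible.
slot 1 + slot 2 + slot 8 + slot 7 + slot 4: cost 6 + 7 + 11 + 13 + 5 = 42 ≤ 45, expected clicks 5 + 12 + 8 + 12 + 6 = 43.
slot 1 + slot 2 + slot 7 + slot 4 + slot 3: cost 6 + 7 + 13 + 5 + 11 = 42 ≤ 45, expected clicks 5 + 12 + 12 + 6 + 10 = 45.
Best is slot 1, slot 2, slot 7, slot 4, and slot 3 with total expected clicks 45.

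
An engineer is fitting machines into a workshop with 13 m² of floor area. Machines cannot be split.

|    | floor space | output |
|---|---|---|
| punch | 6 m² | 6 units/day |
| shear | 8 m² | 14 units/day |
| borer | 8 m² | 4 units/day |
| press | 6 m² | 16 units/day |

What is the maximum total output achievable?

22

Allowing fractional choices, the relaxed optimum would be about 28.2, but machines are indivisible.
punch + press: floor space 6 + 6 = 12 ≤ 13, output 6 + 16 = 22.
press: floor space 6 ≤ 13, output 16.
Best is punch and press with total output 22.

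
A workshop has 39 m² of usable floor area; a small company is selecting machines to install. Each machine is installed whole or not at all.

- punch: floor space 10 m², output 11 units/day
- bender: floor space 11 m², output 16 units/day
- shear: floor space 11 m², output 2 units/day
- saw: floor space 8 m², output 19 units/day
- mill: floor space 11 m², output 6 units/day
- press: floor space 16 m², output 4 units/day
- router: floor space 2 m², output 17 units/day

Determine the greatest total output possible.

63

Allowing fractional choices, the relaxed optimum would be about 67.4, but machines are indivisible.
bender + saw + mill + router: floor space 11 + 8 + 11 + 2 = 32 ≤ 39, output 16 + 19 + 6 + 17 = 58.
bender + saw + press + router: floor space 11 + 8 + 16 + 2 = 37 ≤ 39, output 16 + 19 + 4 + 17 = 56.
punch + bender + saw + router: floor space 10 + 11 + 8 + 2 = 31 ≤ 39, output 11 + 16 + 19 + 17 = 63.
Best is punch, bender, saw, and router with total output 63.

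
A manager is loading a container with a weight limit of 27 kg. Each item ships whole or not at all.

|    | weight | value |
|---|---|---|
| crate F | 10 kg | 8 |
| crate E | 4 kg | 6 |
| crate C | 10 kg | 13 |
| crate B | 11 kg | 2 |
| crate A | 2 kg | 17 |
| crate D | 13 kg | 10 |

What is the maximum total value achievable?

Allowing fractional choices, the relaxed optimum would be about 44.8, but items are indivisible.
crate F + crate E + crate C + crate A: weight 10 + 4 + 10 + 2 = 26 ≤ 27, value 8 + 6 + 13 + 17 = 44.
crate C + crate A + crate D: weight 10 + 2 + 13 = 25 ≤ 27, value 13 + 17 + 10 = 40.
Best is crate F, crate E, crate C, and crate A with total value 44.

44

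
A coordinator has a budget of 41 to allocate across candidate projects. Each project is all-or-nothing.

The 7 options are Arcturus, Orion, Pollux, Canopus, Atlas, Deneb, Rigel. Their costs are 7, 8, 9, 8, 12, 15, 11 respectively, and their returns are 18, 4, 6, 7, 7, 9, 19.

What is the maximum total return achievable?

Take Arcturus, Canopus, Deneb, and Rigel: cost 7 + 8 + 15 + 11 = 41 ≤ 41, return 18 + 7 + 9 + 19 = 53.
No other feasible combination does better.

53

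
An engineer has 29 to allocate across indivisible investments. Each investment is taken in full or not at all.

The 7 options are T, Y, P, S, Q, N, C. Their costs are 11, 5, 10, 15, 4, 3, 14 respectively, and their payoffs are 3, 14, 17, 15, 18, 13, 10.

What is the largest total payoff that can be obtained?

Y + Q + N + C: cost 5 + 4 + 3 + 14 = 26 ≤ 29, payoff 14 + 18 + 13 + 10 = 55.
Y + S + Q + N: cost 5 + 15 + 4 + 3 = 27 ≤ 29, payoff 14 + 15 + 18 + 13 = 60.
Y + P + Q + N: cost 5 + 10 + 4 + 3 = 22 ≤ 29, payoff 14 + 17 + 18 + 13 = 62.
Best is Y, P, Q, and N with total payoff 62.

62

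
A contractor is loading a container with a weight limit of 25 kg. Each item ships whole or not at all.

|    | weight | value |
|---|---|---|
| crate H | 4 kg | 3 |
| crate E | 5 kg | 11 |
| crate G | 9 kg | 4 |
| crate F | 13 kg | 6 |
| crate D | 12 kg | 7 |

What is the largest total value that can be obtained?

21

Allowing fractional choices, the relaxed optimum would be about 22.8, but items are indivisible.
crate H + crate E + crate F: weight 4 + 5 + 13 = 22 ≤ 25, value 3 + 11 + 6 = 20.
crate E + crate D: weight 5 + 12 = 17 ≤ 25, value 11 + 7 = 18.
crate H + crate E + crate D: weight 4 + 5 + 12 = 21 ≤ 25, value 3 + 11 + 7 = 21.
Best is crate H, crate E, and crate D with total value 21.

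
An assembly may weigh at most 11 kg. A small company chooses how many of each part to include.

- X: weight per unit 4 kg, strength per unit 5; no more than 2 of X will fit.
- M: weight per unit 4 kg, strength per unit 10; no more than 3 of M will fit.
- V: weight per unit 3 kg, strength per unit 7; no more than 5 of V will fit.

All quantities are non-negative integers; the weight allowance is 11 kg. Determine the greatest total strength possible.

27

2×M and 1×V: weight 11 ≤ 11, strength 2·10 + 1·7 = 27.
1×M and 2×V: weight 10 ≤ 11, strength 1·10 + 2·7 = 24.
Best is 27.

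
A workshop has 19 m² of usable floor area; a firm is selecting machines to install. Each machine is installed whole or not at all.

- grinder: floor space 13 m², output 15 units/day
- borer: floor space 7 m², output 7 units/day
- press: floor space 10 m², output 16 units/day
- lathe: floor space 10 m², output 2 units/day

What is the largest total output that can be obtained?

23

This is an integer program with binary decision variables.
Take borer and press: floor space 7 + 10 = 17 ≤ 19, output 7 + 16 = 23.
No other feasible combination does better.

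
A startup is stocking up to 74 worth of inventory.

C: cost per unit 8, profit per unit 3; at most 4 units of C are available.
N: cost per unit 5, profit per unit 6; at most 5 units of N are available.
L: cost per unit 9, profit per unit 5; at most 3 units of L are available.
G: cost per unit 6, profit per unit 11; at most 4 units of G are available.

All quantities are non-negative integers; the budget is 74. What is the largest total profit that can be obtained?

85

G has the best ratio (11/6); taking only G gives at most 4×11 = 44 (stopped by the supply cap of 4).
Mixing does better — 2×C, 5×N, 1×L, and 4×G: cost 74 ≤ 74, profit 2·3 + 5·6 + 1·5 + 4·11 = 85.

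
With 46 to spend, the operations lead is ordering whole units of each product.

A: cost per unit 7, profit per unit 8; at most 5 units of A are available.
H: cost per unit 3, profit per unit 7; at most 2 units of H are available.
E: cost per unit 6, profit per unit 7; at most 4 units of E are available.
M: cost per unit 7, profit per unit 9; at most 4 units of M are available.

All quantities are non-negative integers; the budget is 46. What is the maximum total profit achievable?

H has the best ratio (7/3); taking only H gives at most 2×7 = 14 (stopped by the supply cap of 2).
Mixing does better — 2×H, 2×E, and 4×M: cost 46 ≤ 46, profit 2·7 + 2·7 + 4·9 = 64.

64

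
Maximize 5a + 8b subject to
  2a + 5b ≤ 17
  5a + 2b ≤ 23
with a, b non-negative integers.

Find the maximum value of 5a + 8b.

31

Relaxing integrality, the LP optimum is 34.14 at (a,b) = (3.86, 1.86), which is not an integer point.
(a,b)=(3,2): 2·3+5·2=16≤17, 5·3+2·2=19≤23, objective 31.
(a,b)=(4,1): 2·4+5·1=13≤17, 5·4+2·1=22≤23, objective 28.
Maximum is 31 at (a,b)=(3,2).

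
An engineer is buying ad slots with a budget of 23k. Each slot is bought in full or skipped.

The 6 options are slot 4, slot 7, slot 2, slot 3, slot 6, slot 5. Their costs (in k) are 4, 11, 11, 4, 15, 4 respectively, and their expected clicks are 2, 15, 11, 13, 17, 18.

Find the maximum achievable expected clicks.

Allowing fractional choices, the relaxed optimum would be about 50.5, but ad slots are indivisible.
slot 3 + slot 6 + slot 5: cost 4 + 15 + 4 = 23 ≤ 23, expected clicks 13 + 17 + 18 = 48.
slot 7 + slot 3 + slot 5: cost 11 + 4 + 4 = 19 ≤ 23, expected clicks 15 + 13 + 18 = 46.
slot 4 + slot 7 + slot 3 + slot 5: cost 4 + 11 + 4 + 4 = 23 ≤ 23, expected clicks 2 + 15 + 13 + 18 = 48.
The maximum expected clicks is 48; one optimal choice is slot 4, slot 7, slot 3, and slot 5.

48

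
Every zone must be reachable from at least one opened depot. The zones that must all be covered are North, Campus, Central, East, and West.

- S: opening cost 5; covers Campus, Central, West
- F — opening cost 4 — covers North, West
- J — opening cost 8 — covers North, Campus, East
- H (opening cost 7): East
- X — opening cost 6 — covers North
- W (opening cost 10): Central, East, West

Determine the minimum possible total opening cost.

13

This is an integer covering problem.
Choose S and J: together they cover North, Campus, Central, East, West — every zone.
Total opening cost: 5 + 8 = 13.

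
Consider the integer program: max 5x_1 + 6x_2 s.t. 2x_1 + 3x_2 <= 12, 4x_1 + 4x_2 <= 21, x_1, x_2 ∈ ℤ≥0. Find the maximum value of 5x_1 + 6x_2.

27

(x_1,x_2)=(3,2): 2·3+3·2=12≤12, 4·3+4·2=20≤21, objective 27.
(x_1,x_2)=(4,1): 2·4+3·1=11≤12, 4·4+4·1=20≤21, objective 26.
(x_1,x_2)=(2,2): 2·2+3·2=10≤12, 4·2+4·2=16≤21, objective 22.
No feasible integer point exceeds 27.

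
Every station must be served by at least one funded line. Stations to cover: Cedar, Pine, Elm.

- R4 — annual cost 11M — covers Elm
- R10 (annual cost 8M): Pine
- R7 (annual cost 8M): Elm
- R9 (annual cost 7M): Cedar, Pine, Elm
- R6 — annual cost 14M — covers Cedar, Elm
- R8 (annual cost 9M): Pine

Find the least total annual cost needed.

7

R9 alone covers Cedar, Pine, Elm — every station.
Total annual cost: 7.
No cover costs less than 7.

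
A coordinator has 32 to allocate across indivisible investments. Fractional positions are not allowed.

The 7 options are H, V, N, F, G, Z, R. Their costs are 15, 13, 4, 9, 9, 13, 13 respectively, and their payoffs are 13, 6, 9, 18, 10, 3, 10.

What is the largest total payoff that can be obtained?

40

Take H, N, and F: cost 15 + 4 + 9 = 28 ≤ 32, payoff 13 + 9 + 18 = 40.
No other feasible combination does better.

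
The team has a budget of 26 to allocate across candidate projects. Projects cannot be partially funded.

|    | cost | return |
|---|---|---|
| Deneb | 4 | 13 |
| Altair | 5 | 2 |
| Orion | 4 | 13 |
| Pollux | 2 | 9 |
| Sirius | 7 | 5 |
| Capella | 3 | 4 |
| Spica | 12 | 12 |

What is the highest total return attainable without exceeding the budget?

Treat it as a binary knapsack problem.
Deneb + Orion + Pollux + Spica: cost 4 + 4 + 2 + 12 = 22 ≤ 26, return 13 + 13 + 9 + 12 = 47.
Deneb + Orion + Pollux + Capella + Spica: cost 4 + 4 + 2 + 3 + 12 = 25 ≤ 26, return 13 + 13 + 9 + 4 + 12 = 51.
Deneb + Altair + Orion + Pollux + Sirius + Capella: cost 4 + 5 + 4 + 2 + 7 + 3 = 25 ≤ 26, return 13 + 2 + 13 + 9 + 5 + 4 = 46.
Best is Deneb, Orion, Pollux, Capella, and Spica with total return 51.

51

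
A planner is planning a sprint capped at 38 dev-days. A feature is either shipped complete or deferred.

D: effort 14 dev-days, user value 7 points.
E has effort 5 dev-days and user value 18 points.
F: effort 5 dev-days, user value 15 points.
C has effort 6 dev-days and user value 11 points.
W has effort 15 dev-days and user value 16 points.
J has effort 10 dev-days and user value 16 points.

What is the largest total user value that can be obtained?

65

Treat it as a binary knapsack problem.
E + C + W + J: effort 5 + 6 + 15 + 10 = 36 ≤ 38, user value 18 + 11 + 16 + 16 = 61.
E + F + C + J: effort 5 + 5 + 6 + 10 = 26 ≤ 38, user value 18 + 15 + 11 + 16 = 60.
E + F + W + J: effort 5 + 5 + 15 + 10 = 35 ≤ 38, user value 18 + 15 + 16 + 16 = 65.
Best is E, F, W, and J with total user value 65.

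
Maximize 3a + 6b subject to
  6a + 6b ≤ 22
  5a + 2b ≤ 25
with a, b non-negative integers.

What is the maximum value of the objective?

Relaxing integrality, the LP optimum is 22.00 at (a,b) = (0, 3.67), which is not an integer point.
(a,b)=(0,3): 6·0+6·3=18≤22, 5·0+2·3=6≤25, objective 18.
(a,b)=(1,2): 6·1+6·2=18≤22, 5·1+2·2=9≤25, objective 15.
(a,b)=(0,2): 6·0+6·2=12≤22, 5·0+2·2=4≤25, objective 12.
No feasible integer point exceeds 18.

18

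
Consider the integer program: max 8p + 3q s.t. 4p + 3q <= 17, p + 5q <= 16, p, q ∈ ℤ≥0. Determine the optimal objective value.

32

The continuous relaxation peaks at (4.25, 0) with value 34.00; rounding to a feasible lattice point costs some objective.
(p,q)=(4,0): 4·4+3·0=16≤17, 1·4+5·0=4≤16, objective 32.
(p,q)=(3,1): 4·3+3·1=15≤17, 1·3+5·1=8≤16, objective 27.
(p,q)=(3,0): 4·3+3·0=12≤17, 1·3+5·0=3≤16, objective 24.
Maximum is 32 at (p,q)=(4,0).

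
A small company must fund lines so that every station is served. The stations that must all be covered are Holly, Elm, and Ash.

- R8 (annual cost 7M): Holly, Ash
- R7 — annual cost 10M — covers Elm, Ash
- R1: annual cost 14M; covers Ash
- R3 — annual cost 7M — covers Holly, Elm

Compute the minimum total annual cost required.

Choose R8 and R3: together they cover Holly, Elm, Ash — every station.
Total annual cost: 7 + 7 = 14.
No cover costs less than 14.

14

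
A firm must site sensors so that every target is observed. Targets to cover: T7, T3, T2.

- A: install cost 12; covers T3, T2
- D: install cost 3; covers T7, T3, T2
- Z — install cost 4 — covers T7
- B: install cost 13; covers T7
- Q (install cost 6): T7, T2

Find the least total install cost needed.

D alone covers T7, T3, T2 — every target.
Total install cost: 3.
No cover costs less than 3.

3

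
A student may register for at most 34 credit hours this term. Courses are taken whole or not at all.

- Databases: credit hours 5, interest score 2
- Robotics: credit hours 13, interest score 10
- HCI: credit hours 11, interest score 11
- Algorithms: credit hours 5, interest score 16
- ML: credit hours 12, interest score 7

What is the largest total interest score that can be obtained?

Treat it as a binary knapsack problem.
Robotics + HCI + Algorithms: credit hours 13 + 11 + 5 = 29 ≤ 34, interest score 10 + 11 + 16 = 37.
Databases + Robotics + HCI + Algorithms: credit hours 5 + 13 + 11 + 5 = 34 ≤ 34, interest score 2 + 10 + 11 + 16 = 39.
Best is Databases, Robotics, HCI, and Algorithms with total interest score 39.

39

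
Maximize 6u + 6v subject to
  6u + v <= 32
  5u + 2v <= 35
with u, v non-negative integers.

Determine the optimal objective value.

The continuous relaxation peaks at (0, 17.5) with value 105.00; rounding to a feasible lattice point costs some objective.
(u,v)=(0,17): 6·0+1·17=17≤32, 5·0+2·17=34≤35, objective 102.
(u,v)=(0,16): 6·0+1·16=16≤32, 5·0+2·16=32≤35, objective 96.
The best lattice point is (0,17), giving 102.

102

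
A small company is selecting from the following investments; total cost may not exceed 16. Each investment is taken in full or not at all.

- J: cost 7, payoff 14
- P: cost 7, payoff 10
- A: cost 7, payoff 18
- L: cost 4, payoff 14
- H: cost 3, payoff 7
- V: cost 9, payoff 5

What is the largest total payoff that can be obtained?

39

Allowing fractional choices, the relaxed optimum would be about 43.0, but investments are indivisible.
J + L + H: cost 7 + 4 + 3 = 14 ≤ 16, payoff 14 + 14 + 7 = 35.
A + L: cost 7 + 4 = 11 ≤ 16, payoff 18 + 14 = 32.
A + L + H: cost 7 + 4 + 3 = 14 ≤ 16, payoff 18 + 14 + 7 = 39.
Best is A, L, and H with total payoff 39.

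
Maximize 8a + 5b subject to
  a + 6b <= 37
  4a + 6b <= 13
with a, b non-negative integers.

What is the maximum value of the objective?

24

(a,b)=(3,0): 1·3+6·0=3≤37, 4·3+6·0=12≤13, objective 24.
(a,b)=(2,0): 1·2+6·0=2≤37, 4·2+6·0=8≤13, objective 16.
Maximum is 24 at (a,b)=(3,0).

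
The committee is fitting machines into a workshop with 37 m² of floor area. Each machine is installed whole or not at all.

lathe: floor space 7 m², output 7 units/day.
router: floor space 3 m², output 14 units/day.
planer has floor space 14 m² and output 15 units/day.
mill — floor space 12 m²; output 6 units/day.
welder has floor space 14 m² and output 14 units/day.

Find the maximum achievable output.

43

Treat it as a binary knapsack problem.
Allowing fractional choices, the relaxed optimum would be about 49.0, but machines are indivisible.
lathe + router + planer + mill: floor space 7 + 3 + 14 + 12 = 36 ≤ 37, output 7 + 14 + 15 + 6 = 42.
router + planer + welder: floor space 3 + 14 + 14 = 31 ≤ 37, output 14 + 15 + 14 = 43.
Best is router, planer, and welder with total output 43.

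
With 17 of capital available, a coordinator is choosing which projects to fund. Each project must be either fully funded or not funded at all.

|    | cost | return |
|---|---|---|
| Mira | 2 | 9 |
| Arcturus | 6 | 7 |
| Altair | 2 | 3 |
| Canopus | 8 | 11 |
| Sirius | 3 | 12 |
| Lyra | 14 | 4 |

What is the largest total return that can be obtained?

35

This is an integer program with binary decision variables.
Allowing fractional choices, the relaxed optimum would be about 37.3, but projects are indivisible.
Mira + Arcturus + Altair + Sirius: cost 2 + 6 + 2 + 3 = 13 ≤ 17, return 9 + 7 + 3 + 12 = 31.
Mira + Altair + Canopus + Sirius: cost 2 + 2 + 8 + 3 = 15 ≤ 17, return 9 + 3 + 11 + 12 = 35.
Mira + Canopus + Sirius: cost 2 + 8 + 3 = 13 ≤ 17, return 9 + 11 + 12 = 32.
Best is Mira, Altair, Canopus, and Sirius with total return 35.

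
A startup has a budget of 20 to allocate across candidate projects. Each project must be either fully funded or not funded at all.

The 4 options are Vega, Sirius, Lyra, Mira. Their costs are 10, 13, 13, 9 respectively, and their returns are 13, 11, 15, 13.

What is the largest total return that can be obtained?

This is a 0-1 knapsack instance.
Take Vega and Mira: cost 10 + 9 = 19 ≤ 20, return 13 + 13 = 26.
No other feasible combination does better.

26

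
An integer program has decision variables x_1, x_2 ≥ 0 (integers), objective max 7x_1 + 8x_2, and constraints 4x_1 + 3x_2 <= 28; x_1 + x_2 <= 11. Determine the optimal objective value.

The continuous relaxation peaks at (0, 9.33) with value 74.67; rounding to a feasible lattice point costs some objective.
(x_1,x_2)=(0,9) is feasible, giving 72.
(x_1,x_2)=(1,8) is feasible, giving 71.
(x_1,x_2)=(0,8) is feasible, giving 64.
Maximum is 72 at (x_1,x_2)=(0,9).

72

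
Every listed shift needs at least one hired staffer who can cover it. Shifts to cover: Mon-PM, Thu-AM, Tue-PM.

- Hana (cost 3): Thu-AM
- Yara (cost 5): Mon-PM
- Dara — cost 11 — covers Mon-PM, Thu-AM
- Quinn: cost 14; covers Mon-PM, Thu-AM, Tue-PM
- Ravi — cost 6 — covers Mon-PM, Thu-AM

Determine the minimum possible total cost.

14

The greedy cost-per-new-shift heuristic would pick Hana, Yara, and Quinn for 22, but a cheaper cover exists.
Quinn alone covers Mon-PM, Thu-AM, Tue-PM — every shift.
Total cost: 14.
No cover costs less than 14.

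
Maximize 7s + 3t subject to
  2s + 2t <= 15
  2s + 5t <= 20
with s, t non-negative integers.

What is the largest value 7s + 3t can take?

Relaxing integrality, the LP optimum is 52.50 at (s,t) = (7.5, 0), which is not an integer point.
(s,t)=(7,0): 2·7+2·0=14≤15, 2·7+5·0=14≤20, objective 49.
(s,t)=(6,1): 2·6+2·1=14≤15, 2·6+5·1=17≤20, objective 45.
(s,t)=(6,0): 2·6+2·0=12≤15, 2·6+5·0=12≤20, objective 42.
Maximum is 49 at (s,t)=(7,0).

49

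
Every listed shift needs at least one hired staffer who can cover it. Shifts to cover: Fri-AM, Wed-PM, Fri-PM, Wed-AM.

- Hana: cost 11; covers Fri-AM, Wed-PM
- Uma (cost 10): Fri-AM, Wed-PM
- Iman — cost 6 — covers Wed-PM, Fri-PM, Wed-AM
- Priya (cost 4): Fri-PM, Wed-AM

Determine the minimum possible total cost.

14

The greedy cost-per-new-shift heuristic would pick Iman and Uma for 16, but a cheaper cover exists.
Choose Uma and Priya: together they cover Fri-AM, Wed-PM, Fri-PM, Wed-AM — every shift.
Total cost: 10 + 4 = 14.
No cover costs less than 14.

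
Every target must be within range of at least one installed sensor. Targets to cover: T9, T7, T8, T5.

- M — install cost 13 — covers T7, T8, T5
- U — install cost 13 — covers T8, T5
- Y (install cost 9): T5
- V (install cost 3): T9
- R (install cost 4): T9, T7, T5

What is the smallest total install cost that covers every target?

16

Choose M and V: together they cover T9, T7, T8, T5 — every target.
Total install cost: 13 + 3 = 16.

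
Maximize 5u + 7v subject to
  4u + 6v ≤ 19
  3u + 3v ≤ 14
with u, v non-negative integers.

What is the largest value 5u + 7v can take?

22

Relaxing integrality, the LP optimum is 23.67 at (u,v) = (4.5, 0.167), which is not an integer point.
(u,v)=(3,1): 4·3+6·1=18≤19, 3·3+3·1=12≤14, objective 22.
(u,v)=(4,0): 4·4+6·0=16≤19, 3·4+3·0=12≤14, objective 20.
The best lattice point is (3,1), giving 22.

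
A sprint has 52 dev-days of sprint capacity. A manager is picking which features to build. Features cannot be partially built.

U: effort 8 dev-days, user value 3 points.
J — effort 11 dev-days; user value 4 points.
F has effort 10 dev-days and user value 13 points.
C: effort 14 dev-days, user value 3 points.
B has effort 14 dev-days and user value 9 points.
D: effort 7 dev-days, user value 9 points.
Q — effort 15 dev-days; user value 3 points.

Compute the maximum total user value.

38

Take U, J, F, B, and D: effort 8 + 11 + 10 + 14 + 7 = 50 ≤ 52, user value 3 + 4 + 13 + 9 + 9 = 38.
No other feasible combination does better.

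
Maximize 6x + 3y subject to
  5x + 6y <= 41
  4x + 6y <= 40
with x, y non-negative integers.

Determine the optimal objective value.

Relaxing integrality, the LP optimum is 49.20 at (x,y) = (8.2, 0), which is not an integer point.
(x,y)=(8,0): 5·8+6·0=40≤41, 4·8+6·0=32≤40, objective 48.
(x,y)=(7,1): 5·7+6·1=41≤41, 4·7+6·1=34≤40, objective 45.
(x,y)=(7,0): 5·7+6·0=35≤41, 4·7+6·0=28≤40, objective 42.
The best lattice point is (8,0), giving 48.

48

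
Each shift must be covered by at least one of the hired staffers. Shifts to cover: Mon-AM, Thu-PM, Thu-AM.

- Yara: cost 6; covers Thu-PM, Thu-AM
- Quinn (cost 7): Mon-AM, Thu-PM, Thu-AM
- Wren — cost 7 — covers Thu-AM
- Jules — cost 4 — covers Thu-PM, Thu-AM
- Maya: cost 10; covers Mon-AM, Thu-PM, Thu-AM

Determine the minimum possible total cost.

7

This is a weighted set-cover instance.
The greedy cost-per-new-shift heuristic would pick Jules and Quinn for 11, but a cheaper cover exists.
Quinn alone covers Mon-AM, Thu-PM, Thu-AM — every shift.
Total cost: 7.
No cover costs less than 7.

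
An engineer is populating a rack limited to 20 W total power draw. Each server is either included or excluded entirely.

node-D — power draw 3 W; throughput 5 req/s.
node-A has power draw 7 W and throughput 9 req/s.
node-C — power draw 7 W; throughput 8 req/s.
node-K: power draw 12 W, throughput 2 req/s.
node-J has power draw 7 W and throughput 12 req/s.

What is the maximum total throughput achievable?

Take node-D, node-A, and node-J: power draw 3 + 7 + 7 = 17 ≤ 20, throughput 5 + 9 + 12 = 26.
No other feasible combination does better.

26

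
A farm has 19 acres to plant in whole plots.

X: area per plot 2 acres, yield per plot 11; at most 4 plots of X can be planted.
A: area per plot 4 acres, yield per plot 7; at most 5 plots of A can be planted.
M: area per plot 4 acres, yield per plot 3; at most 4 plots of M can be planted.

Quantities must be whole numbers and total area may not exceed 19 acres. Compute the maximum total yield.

Take 4×X and 2×A: area 16 ≤ 19, yield 4·11 + 2·7 = 58.
X has the best ratio (11/2) and is taken to its limit of 4; remaining capacity is filled optimally with the others.

58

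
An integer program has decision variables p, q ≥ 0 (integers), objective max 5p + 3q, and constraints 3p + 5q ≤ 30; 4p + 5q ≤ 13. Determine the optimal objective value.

Relaxing integrality, the LP optimum is 16.25 at (p,q) = (3.25, 0), which is not an integer point.
(p,q)=(3,0): 3·3+5·0=9≤30, 4·3+5·0=12≤13, objective 15.
(p,q)=(2,1): 3·2+5·1=11≤30, 4·2+5·1=13≤13, objective 13.
(p,q)=(2,0): 3·2+5·0=6≤30, 4·2+5·0=8≤13, objective 10.
No feasible integer point exceeds 15.

15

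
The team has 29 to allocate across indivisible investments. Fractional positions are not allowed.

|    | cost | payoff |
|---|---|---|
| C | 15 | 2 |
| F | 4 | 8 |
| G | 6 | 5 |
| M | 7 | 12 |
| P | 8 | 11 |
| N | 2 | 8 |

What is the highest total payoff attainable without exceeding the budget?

Take F, G, M, P, and N: cost 4 + 6 + 7 + 8 + 2 = 27 ≤ 29, payoff 8 + 5 + 12 + 11 + 8 = 44.
No other feasible combination does better.

44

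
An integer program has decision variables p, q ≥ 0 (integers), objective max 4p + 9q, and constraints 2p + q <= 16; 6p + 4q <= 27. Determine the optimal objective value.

Relaxing integrality, the LP optimum is 60.75 at (p,q) = (0, 6.75), which is not an integer point.
(p,q)=(0,6): 2·0+1·6=6≤16, 6·0+4·6=24≤27, objective 54.
(p,q)=(1,5): 2·1+1·5=7≤16, 6·1+4·5=26≤27, objective 49.
The best lattice point is (0,6), giving 54.

54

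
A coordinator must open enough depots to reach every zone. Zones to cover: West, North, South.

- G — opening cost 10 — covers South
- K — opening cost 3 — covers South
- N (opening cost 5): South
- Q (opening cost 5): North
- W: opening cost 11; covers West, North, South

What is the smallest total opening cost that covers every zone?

The greedy cost-per-new-zone heuristic would pick K, Q, and W for 19, but a cheaper cover exists.
W alone covers West, North, South — every zone.
Total opening cost: 11.
No cover costs less than 11.

11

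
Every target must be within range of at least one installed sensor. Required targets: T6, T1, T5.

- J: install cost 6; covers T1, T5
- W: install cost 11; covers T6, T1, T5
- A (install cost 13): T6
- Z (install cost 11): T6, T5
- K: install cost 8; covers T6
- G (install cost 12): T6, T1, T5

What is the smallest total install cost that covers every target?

11

The greedy cost-per-new-target heuristic would pick J and K for 14, but a cheaper cover exists.
W alone covers T6, T1, T5 — every target.
Total install cost: 11.
No cover costs less than 11.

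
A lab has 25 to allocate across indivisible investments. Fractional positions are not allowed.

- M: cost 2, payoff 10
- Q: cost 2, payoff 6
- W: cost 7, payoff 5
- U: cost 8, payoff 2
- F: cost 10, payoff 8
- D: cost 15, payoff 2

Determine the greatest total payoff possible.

29

M + Q + W + F: cost 2 + 2 + 7 + 10 = 21 ≤ 25, payoff 10 + 6 + 5 + 8 = 29.
M + Q + U + F: cost 2 + 2 + 8 + 10 = 22 ≤ 25, payoff 10 + 6 + 2 + 8 = 26.
Best is M, Q, W, and F with total payoff 29.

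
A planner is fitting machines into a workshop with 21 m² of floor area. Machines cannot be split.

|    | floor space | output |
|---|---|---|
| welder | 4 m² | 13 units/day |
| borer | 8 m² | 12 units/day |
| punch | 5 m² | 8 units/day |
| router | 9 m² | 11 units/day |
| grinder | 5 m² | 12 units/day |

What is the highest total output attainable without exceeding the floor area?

37

This is an integer program with binary decision variables.
Take welder, borer, and grinder: floor space 4 + 8 + 5 = 17 ≤ 21, output 13 + 12 + 12 = 37.
No other feasible combination does better.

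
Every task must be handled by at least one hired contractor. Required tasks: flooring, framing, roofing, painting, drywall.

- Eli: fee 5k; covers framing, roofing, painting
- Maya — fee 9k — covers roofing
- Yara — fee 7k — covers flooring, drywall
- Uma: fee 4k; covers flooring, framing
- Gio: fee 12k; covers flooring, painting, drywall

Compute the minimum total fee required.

12

Choose Eli and Yara: together they cover flooring, framing, roofing, painting, drywall — every task.
Total fee: 5 + 7 = 12.
No cover costs less than 12.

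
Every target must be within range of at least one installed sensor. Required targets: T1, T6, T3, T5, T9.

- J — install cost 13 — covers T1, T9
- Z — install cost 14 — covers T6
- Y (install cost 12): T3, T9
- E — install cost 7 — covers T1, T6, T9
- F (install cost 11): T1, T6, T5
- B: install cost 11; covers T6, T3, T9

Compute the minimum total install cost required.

22

This is an integer covering problem.
The greedy cost-per-new-target heuristic would pick E, F, and B for 29, but a cheaper cover exists.
Choose F and B: together they cover T1, T6, T3, T5, T9 — every target.
Total install cost: 11 + 11 = 22.
No cover costs less than 22.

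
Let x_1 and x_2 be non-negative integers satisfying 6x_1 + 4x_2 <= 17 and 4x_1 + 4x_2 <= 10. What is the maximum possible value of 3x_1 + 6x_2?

12

Relaxing integrality, the LP optimum is 15.00 at (x_1,x_2) = (0, 2.5), which is not an integer point.
(x_1,x_2)=(0,2): 6·0+4·2=8≤17, 4·0+4·2=8≤10, objective 12.
(x_1,x_2)=(1,1): 6·1+4·1=10≤17, 4·1+4·1=8≤10, objective 9.
(x_1,x_2)=(0,1): 6·0+4·1=4≤17, 4·0+4·1=4≤10, objective 6.
No feasible integer point exceeds 12.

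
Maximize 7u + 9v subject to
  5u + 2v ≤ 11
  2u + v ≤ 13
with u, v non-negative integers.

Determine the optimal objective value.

45

(u,v)=(0,5): 5·0+2·5=10≤11, 2·0+1·5=5≤13, objective 45.
(u,v)=(0,4): 5·0+2·4=8≤11, 2·0+1·4=4≤13, objective 36.
The best lattice point is (0,5), giving 45.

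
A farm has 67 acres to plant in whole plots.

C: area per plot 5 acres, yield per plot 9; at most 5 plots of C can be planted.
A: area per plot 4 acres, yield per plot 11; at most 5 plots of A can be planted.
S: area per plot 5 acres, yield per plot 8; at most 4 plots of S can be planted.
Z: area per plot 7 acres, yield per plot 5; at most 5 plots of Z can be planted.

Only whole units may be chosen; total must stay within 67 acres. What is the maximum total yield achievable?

5×C, 5×A, 3×S, and 1×Z: area 67 ≤ 67, yield 5·9 + 5·11 + 3·8 + 1·5 = 129.
5×C, 5×A, and 4×S: area 65 ≤ 67, yield 5·9 + 5·11 + 4·8 = 132.
Best is 132.

132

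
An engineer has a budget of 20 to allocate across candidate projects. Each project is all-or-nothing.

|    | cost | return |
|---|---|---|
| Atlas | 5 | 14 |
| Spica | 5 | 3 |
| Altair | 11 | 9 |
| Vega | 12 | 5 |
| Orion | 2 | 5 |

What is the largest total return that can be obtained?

28

Allowing fractional choices, the relaxed optimum would be about 29.2, but projects are indivisible.
Atlas + Vega + Orion: cost 5 + 12 + 2 = 19 ≤ 20, return 14 + 5 + 5 = 24.
Atlas + Altair + Orion: cost 5 + 11 + 2 = 18 ≤ 20, return 14 + 9 + 5 = 28.
Atlas + Altair: cost 5 + 11 = 16 ≤ 20, return 14 + 9 = 23.
Best is Atlas, Altair, and Orion with total return 28.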